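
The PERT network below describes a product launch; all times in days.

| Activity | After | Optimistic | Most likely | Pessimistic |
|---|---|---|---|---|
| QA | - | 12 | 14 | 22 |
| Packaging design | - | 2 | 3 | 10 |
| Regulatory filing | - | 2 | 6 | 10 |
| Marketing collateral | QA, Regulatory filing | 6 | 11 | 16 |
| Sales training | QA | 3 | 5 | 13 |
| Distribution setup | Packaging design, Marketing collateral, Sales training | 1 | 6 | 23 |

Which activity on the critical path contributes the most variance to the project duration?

Distribution setup

te_QA = (12 + 4·14 + 22)/6 = 90/6 = 15; σ²_QA = ((22−12)/6)² = 2.778
te_Packaging design = (2 + 4·3 + 10)/6 = 24/6 = 4; σ²_Packaging design = ((10−2)/6)² = 1.778
te_Regulatory filing = (2 + 4·6 + 10)/6 = 36/6 = 6; σ²_Regulatory filing = ((10−2)/6)² = 1.778
te_Marketing collateral = (6 + 4·11 + 16)/6 = 66/6 = 11; σ²_Marketing collateral = ((16−6)/6)² = 2.778
te_Sales training = (3 + 4·5 + 13)/6 = 36/6 = 6; σ²_Sales training = ((13−3)/6)² = 2.778
te_Distribution setup = (1 + 4·6 + 23)/6 = 48/6 = 8; σ²_Distribution setup = ((23−1)/6)² = 13.444

Forward pass:
ES_QA = 0; EF_QA = 15
ES_Packaging design = 0; EF_Packaging design = 4
ES_Regulatory filing = 0; EF_Regulatory filing = 6
ES_Marketing collateral = max(EF_QA=15, EF_Regulatory filing=6) = 15; EF_Marketing collateral = 15+11 = 26
ES_Sales training = 15; EF_Sales training = 15+6 = 21
ES_Distribution setup = max(EF_Packaging design=4, EF_Marketing collateral=26, EF_Sales training=21) = 26; EF_Distribution setup = 26+8 = 34
Expected project duration μ = 34 days. Critical path: QA → Marketing collateral → Distribution setup.

Variances on critical path: σ²_QA=2.778, σ²_Marketing collateral=2.778, σ²_Distribution setup=13.444.
Largest is σ²_Distribution setup = 13.444.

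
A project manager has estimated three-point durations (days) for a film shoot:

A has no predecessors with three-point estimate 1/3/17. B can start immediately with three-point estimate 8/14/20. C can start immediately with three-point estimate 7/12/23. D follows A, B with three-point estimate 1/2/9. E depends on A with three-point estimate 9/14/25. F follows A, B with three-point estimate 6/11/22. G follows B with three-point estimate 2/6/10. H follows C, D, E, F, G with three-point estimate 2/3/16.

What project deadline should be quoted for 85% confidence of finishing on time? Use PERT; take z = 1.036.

te_A = (1 + 4·3 + 17)/6 = 30/6 = 5; σ²_A = ((17−1)/6)² = 7.111
te_B = (8 + 4·14 + 20)/6 = 84/6 = 14; σ²_B = ((20−8)/6)² = 4.000
te_C = (7 + 4·12 + 23)/6 = 78/6 = 13; σ²_C = ((23−7)/6)² = 7.111
te_D = (1 + 4·2 + 9)/6 = 18/6 = 3; σ²_D = ((9−1)/6)² = 1.778
te_E = (9 + 4·14 + 25)/6 = 90/6 = 15; σ²_E = ((25−9)/6)² = 7.111
te_F = (6 + 4·11 + 22)/6 = 72/6 = 12; σ²_F = ((22−6)/6)² = 7.111
te_G = (2 + 4·6 + 10)/6 = 36/6 = 6; σ²_G = ((10−2)/6)² = 1.778
te_H = (2 + 4·3 + 16)/6 = 30/6 = 5; σ²_H = ((16−2)/6)² = 5.444

Forward pass:
ES_A = 0; EF_A = 5
ES_B = 0; EF_B = 14
ES_C = 0; EF_C = 13
ES_D = max(EF_A=5, EF_B=14) = 14; EF_D = 14+3 = 17
ES_E = 5; EF_E = 5+15 = 20
ES_F = max(EF_A=5, EF_B=14) = 14; EF_F = 14+12 = 26
ES_G = 14; EF_G = 14+6 = 20
ES_H = max(EF_C=13, EF_D=17, EF_E=20, EF_F=26, EF_G=20) = 26; EF_H = 26+5 = 31
Expected project duration μ = 31 days. Critical path: B → F → H.

Variance along critical path = 4.000 + 7.111 + 5.444 = 16.556; σ = 4.069 days.
D = μ + z·σ = 31 + 1.036·4.069 = 35.2 days

35.2 days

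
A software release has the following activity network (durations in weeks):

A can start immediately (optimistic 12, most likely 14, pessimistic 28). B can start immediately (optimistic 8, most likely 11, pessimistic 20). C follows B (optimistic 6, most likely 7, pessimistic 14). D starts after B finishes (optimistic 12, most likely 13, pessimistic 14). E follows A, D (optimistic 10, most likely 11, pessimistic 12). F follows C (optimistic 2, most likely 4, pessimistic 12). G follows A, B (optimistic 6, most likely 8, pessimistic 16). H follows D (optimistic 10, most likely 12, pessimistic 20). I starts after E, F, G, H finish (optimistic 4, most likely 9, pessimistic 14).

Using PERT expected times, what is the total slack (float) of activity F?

te_A = (12 + 4·14 + 28)/6 = 96/6 = 16
te_B = (8 + 4·11 + 20)/6 = 72/6 = 12
te_C = (6 + 4·7 + 14)/6 = 48/6 = 8
te_D = (12 + 4·13 + 14)/6 = 78/6 = 13
te_E = (10 + 4·11 + 12)/6 = 66/6 = 11
te_F = (2 + 4·4 + 12)/6 = 30/6 = 5
te_G = (6 + 4·8 + 16)/6 = 54/6 = 9
te_H = (10 + 4·12 + 20)/6 = 78/6 = 13
te_I = (4 + 4·9 + 14)/6 = 54/6 = 9

Forward pass:
ES_A = 0; EF_A = 16
ES_B = 0; EF_B = 12
ES_C = 12; EF_C = 12+8 = 20
ES_D = 12; EF_D = 12+13 = 25
ES_E = max(EF_A=16, EF_D=25) = 25; EF_E = 25+11 = 36
ES_F = 20; EF_F = 20+5 = 25
ES_G = max(EF_A=16, EF_B=12) = 16; EF_G = 16+9 = 25
ES_H = 25; EF_H = 25+13 = 38
ES_I = max(EF_E=36, EF_F=25, EF_G=25, EF_H=38) = 38; EF_I = 38+9 = 47
Expected project duration μ = 47 weeks. Critical path: B → D → H → I.

Backward pass:
LF_I = 47; LS_I = 47−9 = 38
LF_H = LS_I = 38; LS_H = 38−13 = 25
LF_G = LS_I = 38; LS_G = 38−9 = 29
LF_F = LS_I = 38; LS_F = 38−5 = 33
LF_E = LS_I = 38; LS_E = 38−11 = 27
LF_D = min(LS_E=27, LS_H=25) = 25; LS_D = 25−13 = 12
LF_C = LS_F = 33; LS_C = 33−8 = 25
LF_B = min(LS_C=25, LS_D=12, LS_G=29) = 12; LS_B = 12−12 = 0
LF_A = min(LS_E=27, LS_G=29) = 27; LS_A = 27−16 = 11
Slack_F = LS_F − ES_F = 33 − 20 = 13

13 weeks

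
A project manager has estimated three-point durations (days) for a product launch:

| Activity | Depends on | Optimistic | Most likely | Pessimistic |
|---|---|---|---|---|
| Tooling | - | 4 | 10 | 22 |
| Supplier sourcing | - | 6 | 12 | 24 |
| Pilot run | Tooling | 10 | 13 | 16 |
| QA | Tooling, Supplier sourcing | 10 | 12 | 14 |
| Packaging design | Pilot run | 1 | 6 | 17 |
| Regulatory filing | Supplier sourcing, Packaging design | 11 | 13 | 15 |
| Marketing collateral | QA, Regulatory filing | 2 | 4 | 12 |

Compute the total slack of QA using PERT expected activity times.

19 days

te_Tooling = (4 + 4·10 + 22)/6 = 66/6 = 11
te_Supplier sourcing = (6 + 4·12 + 24)/6 = 78/6 = 13
te_Pilot run = (10 + 4·13 + 16)/6 = 78/6 = 13
te_QA = (10 + 4·12 + 14)/6 = 72/6 = 12
te_Packaging design = (1 + 4·6 + 17)/6 = 42/6 = 7
te_Regulatory filing = (11 + 4·13 + 15)/6 = 78/6 = 13
te_Marketing collateral = (2 + 4·4 + 12)/6 = 30/6 = 5

Forward pass:
ES_Tooling = 0; EF_Tooling = 11
ES_Supplier sourcing = 0; EF_Supplier sourcing = 13
ES_Pilot run = 11; EF_Pilot run = 11+13 = 24
ES_QA = max(EF_Tooling=11, EF_Supplier sourcing=13) = 13; EF_QA = 13+12 = 25
ES_Packaging design = 24; EF_Packaging design = 24+7 = 31
ES_Regulatory filing = max(EF_Supplier sourcing=13, EF_Packaging design=31) = 31; EF_Regulatory filing = 31+13 = 44
ES_Marketing collateral = max(EF_QA=25, EF_Regulatory filing=44) = 44; EF_Marketing collateral = 44+5 = 49
Expected project duration μ = 49 days. Critical path: Tooling → Pilot run → Packaging design → Regulatory filing → Marketing collateral.

Backward pass:
LF_Marketing collateral = 49; LS_Marketing collateral = 49−5 = 44
LF_Regulatory filing = LS_Marketing collateral = 44; LS_Regulatory filing = 44−13 = 31
LF_Packaging design = LS_Regulatory filing = 31; LS_Packaging design = 31−7 = 24
LF_QA = LS_Marketing collateral = 44; LS_QA = 44−12 = 32
LF_Pilot run = LS_Packaging design = 24; LS_Pilot run = 24−13 = 11
LF_Supplier sourcing = min(LS_QA=32, LS_Regulatory filing=31) = 31; LS_Supplier sourcing = 31−13 = 18
LF_Tooling = min(LS_Pilot run=11, LS_QA=32) = 11; LS_Tooling = 11−11 = 0
Slack_QA = LS_QA − ES_QA = 32 − 13 = 19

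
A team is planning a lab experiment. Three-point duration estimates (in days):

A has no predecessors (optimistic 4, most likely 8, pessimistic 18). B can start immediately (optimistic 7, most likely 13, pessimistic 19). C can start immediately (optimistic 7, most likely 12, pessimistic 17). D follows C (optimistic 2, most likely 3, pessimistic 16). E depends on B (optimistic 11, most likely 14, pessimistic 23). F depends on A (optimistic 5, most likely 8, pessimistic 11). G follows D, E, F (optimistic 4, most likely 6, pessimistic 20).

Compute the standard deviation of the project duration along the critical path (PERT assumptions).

te_A = (4 + 4·8 + 18)/6 = 54/6 = 9; σ²_A = ((18−4)/6)² = 5.444
te_B = (7 + 4·13 + 19)/6 = 78/6 = 13; σ²_B = ((19−7)/6)² = 4.000
te_C = (7 + 4·12 + 17)/6 = 72/6 = 12; σ²_C = ((17−7)/6)² = 2.778
te_D = (2 + 4·3 + 16)/6 = 30/6 = 5; σ²_D = ((16−2)/6)² = 5.444
te_E = (11 + 4·14 + 23)/6 = 90/6 = 15; σ²_E = ((23−11)/6)² = 4.000
te_F = (5 + 4·8 + 11)/6 = 48/6 = 8; σ²_F = ((11−5)/6)² = 1.000
te_G = (4 + 4·6 + 20)/6 = 48/6 = 8; σ²_G = ((20−4)/6)² = 7.111

Forward pass:
ES_A = 0; EF_A = 9
ES_B = 0; EF_B = 13
ES_C = 0; EF_C = 12
ES_D = 12; EF_D = 12+5 = 17
ES_E = 13; EF_E = 13+15 = 28
ES_F = 9; EF_F = 9+8 = 17
ES_G = max(EF_D=17, EF_E=28, EF_F=17) = 28; EF_G = 28+8 = 36
Expected project duration μ = 36 days. Critical path: B → E → G.

Variance along critical path = 4.000 + 4.000 + 7.111 = 15.111
σ = √15.111 = 3.887 days

3.89 days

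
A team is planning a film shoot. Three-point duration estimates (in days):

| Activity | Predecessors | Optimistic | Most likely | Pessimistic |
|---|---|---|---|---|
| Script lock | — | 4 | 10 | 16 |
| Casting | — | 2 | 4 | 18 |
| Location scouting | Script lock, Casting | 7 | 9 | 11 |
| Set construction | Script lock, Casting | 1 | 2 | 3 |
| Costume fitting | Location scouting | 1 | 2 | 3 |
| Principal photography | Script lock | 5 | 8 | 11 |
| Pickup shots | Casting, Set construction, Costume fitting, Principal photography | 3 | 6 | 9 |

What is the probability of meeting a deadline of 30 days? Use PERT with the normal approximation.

te_Script lock = (4 + 4·10 + 16)/6 = 60/6 = 10; σ²_Script lock = ((16−4)/6)² = 4.000
te_Casting = (2 + 4·4 + 18)/6 = 36/6 = 6; σ²_Casting = ((18−2)/6)² = 7.111
te_Location scouting = (7 + 4·9 + 11)/6 = 54/6 = 9; σ²_Location scouting = ((11−7)/6)² = 0.444
te_Set construction = (1 + 4·2 + 3)/6 = 12/6 = 2; σ²_Set construction = ((3−1)/6)² = 0.111
te_Costume fitting = (1 + 4·2 + 3)/6 = 12/6 = 2; σ²_Costume fitting = ((3−1)/6)² = 0.111
te_Principal photography = (5 + 4·8 + 11)/6 = 48/6 = 8; σ²_Principal photography = ((11−5)/6)² = 1.000
te_Pickup shots = (3 + 4·6 + 9)/6 = 36/6 = 6; σ²_Pickup shots = ((9−3)/6)² = 1.000

Forward pass:
ES_Script lock = 0; EF_Script lock = 10
ES_Casting = 0; EF_Casting = 6
ES_Location scouting = max(EF_Script lock=10, EF_Casting=6) = 10; EF_Location scouting = 10+9 = 19
ES_Set construction = max(EF_Script lock=10, EF_Casting=6) = 10; EF_Set construction = 10+2 = 12
ES_Costume fitting = 19; EF_Costume fitting = 19+2 = 21
ES_Principal photography = 10; EF_Principal photography = 10+8 = 18
ES_Pickup shots = max(EF_Casting=6, EF_Set construction=12, EF_Costume fitting=21, EF_Principal photography=18) = 21; EF_Pickup shots = 21+6 = 27
Expected project duration μ = 27 days. Critical path: Script lock → Location scouting → Costume fitting → Pickup shots.

Variance along critical path = 4.000 + 0.444 + 0.111 + 1.000 = 5.556; σ = √5.556 = 2.357 days.
Z = (30 − 27) / 2.357 = 1.273
P(T ≤ 30) = Φ(1.273) ≈ 0.898

0.898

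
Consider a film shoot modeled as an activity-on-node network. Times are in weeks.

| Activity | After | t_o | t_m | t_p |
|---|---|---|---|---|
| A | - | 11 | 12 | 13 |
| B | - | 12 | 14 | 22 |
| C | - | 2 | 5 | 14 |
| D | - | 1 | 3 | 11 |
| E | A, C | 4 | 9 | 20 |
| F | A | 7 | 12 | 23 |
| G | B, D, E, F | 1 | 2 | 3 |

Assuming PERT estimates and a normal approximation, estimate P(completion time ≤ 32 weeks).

te_A = (11 + 4·12 + 13)/6 = 72/6 = 12; σ²_A = ((13−11)/6)² = 0.111
te_B = (12 + 4·14 + 22)/6 = 90/6 = 15; σ²_B = ((22−12)/6)² = 2.778
te_C = (2 + 4·5 + 14)/6 = 36/6 = 6; σ²_C = ((14−2)/6)² = 4.000
te_D = (1 + 4·3 + 11)/6 = 24/6 = 4; σ²_D = ((11−1)/6)² = 2.778
te_E = (4 + 4·9 + 20)/6 = 60/6 = 10; σ²_E = ((20−4)/6)² = 7.111
te_F = (7 + 4·12 + 23)/6 = 78/6 = 13; σ²_F = ((23−7)/6)² = 7.111
te_G = (1 + 4·2 + 3)/6 = 12/6 = 2; σ²_G = ((3−1)/6)² = 0.111

Forward pass:
ES_A = 0; EF_A = 12
ES_B = 0; EF_B = 15
ES_C = 0; EF_C = 6
ES_D = 0; EF_D = 4
ES_E = max(EF_A=12, EF_C=6) = 12; EF_E = 12+10 = 22
ES_F = 12; EF_F = 12+13 = 25
ES_G = max(EF_B=15, EF_D=4, EF_E=22, EF_F=25) = 25; EF_G = 25+2 = 27
Expected project duration μ = 27 weeks. Critical path: A → F → G.

Variance along critical path = 0.111 + 7.111 + 0.111 = 7.333; σ = √7.333 = 2.708 weeks.
Z = (32 − 27) / 2.708 = 1.846
P(T ≤ 32) = Φ(1.846) ≈ 0.968

0.968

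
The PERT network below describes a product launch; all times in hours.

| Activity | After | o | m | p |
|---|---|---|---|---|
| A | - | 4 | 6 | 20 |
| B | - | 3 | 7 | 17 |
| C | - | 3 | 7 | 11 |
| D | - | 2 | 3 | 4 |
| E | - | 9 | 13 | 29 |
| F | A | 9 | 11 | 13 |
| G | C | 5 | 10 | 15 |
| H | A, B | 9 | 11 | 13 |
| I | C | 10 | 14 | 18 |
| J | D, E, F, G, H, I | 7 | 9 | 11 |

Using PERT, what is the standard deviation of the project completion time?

2.00 hours

te_A = (4 + 4·6 + 20)/6 = 48/6 = 8; σ²_A = ((20−4)/6)² = 7.111
te_B = (3 + 4·7 + 17)/6 = 48/6 = 8; σ²_B = ((17−3)/6)² = 5.444
te_C = (3 + 4·7 + 11)/6 = 42/6 = 7; σ²_C = ((11−3)/6)² = 1.778
te_D = (2 + 4·3 + 4)/6 = 18/6 = 3; σ²_D = ((4−2)/6)² = 0.111
te_E = (9 + 4·13 + 29)/6 = 90/6 = 15; σ²_E = ((29−9)/6)² = 11.111
te_F = (9 + 4·11 + 13)/6 = 66/6 = 11; σ²_F = ((13−9)/6)² = 0.444
te_G = (5 + 4·10 + 15)/6 = 60/6 = 10; σ²_G = ((15−5)/6)² = 2.778
te_H = (9 + 4·11 + 13)/6 = 66/6 = 11; σ²_H = ((13−9)/6)² = 0.444
te_I = (10 + 4·14 + 18)/6 = 84/6 = 14; σ²_I = ((18−10)/6)² = 1.778
te_J = (7 + 4·9 + 11)/6 = 54/6 = 9; σ²_J = ((11−7)/6)² = 0.444

Forward pass:
ES_A = 0; EF_A = 8
ES_B = 0; EF_B = 8
ES_C = 0; EF_C = 7
ES_D = 0; EF_D = 3
ES_E = 0; EF_E = 15
ES_F = 8; EF_F = 8+11 = 19
ES_G = 7; EF_G = 7+10 = 17
ES_H = max(EF_A=8, EF_B=8) = 8; EF_H = 8+11 = 19
ES_I = 7; EF_I = 7+14 = 21
ES_J = max(EF_D=3, EF_E=15, EF_F=19, EF_G=17, EF_H=19, EF_I=21) = 21; EF_J = 21+9 = 30
Expected project duration μ = 30 hours. Critical path: C → I → J.

Variance along critical path = 1.778 + 1.778 + 0.444 = 4.000
σ = √4.000 = 2.000 hours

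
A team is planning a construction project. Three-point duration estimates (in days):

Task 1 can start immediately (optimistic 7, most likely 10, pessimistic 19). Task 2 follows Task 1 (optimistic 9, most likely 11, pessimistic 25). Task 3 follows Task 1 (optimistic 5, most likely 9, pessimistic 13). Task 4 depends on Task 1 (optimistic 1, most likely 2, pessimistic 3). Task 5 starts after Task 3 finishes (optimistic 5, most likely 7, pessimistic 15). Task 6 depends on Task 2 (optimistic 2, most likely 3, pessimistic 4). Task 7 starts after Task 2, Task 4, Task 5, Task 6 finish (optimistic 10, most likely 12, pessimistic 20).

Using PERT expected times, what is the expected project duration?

te_Task 1 = (7 + 4·10 + 19)/6 = 66/6 = 11
te_Task 2 = (9 + 4·11 + 25)/6 = 78/6 = 13
te_Task 3 = (5 + 4·9 + 13)/6 = 54/6 = 9
te_Task 4 = (1 + 4·2 + 3)/6 = 12/6 = 2
te_Task 5 = (5 + 4·7 + 15)/6 = 48/6 = 8
te_Task 6 = (2 + 4·3 + 4)/6 = 18/6 = 3
te_Task 7 = (10 + 4·12 + 20)/6 = 78/6 = 13

Forward pass:
ES_Task 1 = 0; EF_Task 1 = 11
ES_Task 2 = 11; EF_Task 2 = 11+13 = 24
ES_Task 3 = 11; EF_Task 3 = 11+9 = 20
ES_Task 4 = 11; EF_Task 4 = 11+2 = 13
ES_Task 5 = 20; EF_Task 5 = 20+8 = 28
ES_Task 6 = 24; EF_Task 6 = 24+3 = 27
ES_Task 7 = max(EF_Task 2=24, EF_Task 4=13, EF_Task 5=28, EF_Task 6=27) = 28; EF_Task 7 = 28+13 = 41
Expected project duration μ = 41 days. Critical path: Task 1 → Task 3 → Task 5 → Task 7.

41 days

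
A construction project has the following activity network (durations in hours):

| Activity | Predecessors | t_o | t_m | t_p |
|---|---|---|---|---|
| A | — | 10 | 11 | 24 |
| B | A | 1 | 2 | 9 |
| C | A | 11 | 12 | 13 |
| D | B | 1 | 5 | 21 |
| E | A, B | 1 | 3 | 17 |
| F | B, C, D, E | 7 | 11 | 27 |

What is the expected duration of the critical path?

38 hours

te_A = (10 + 4·11 + 24)/6 = 78/6 = 13
te_B = (1 + 4·2 + 9)/6 = 18/6 = 3
te_C = (11 + 4·12 + 13)/6 = 72/6 = 12
te_D = (1 + 4·5 + 21)/6 = 42/6 = 7
te_E = (1 + 4·3 + 17)/6 = 30/6 = 5
te_F = (7 + 4·11 + 27)/6 = 78/6 = 13

Forward pass:
ES_A = 0; EF_A = 13
ES_B = 13; EF_B = 13+3 = 16
ES_C = 13; EF_C = 13+12 = 25
ES_D = 16; EF_D = 16+7 = 23
ES_E = max(EF_A=13, EF_B=16) = 16; EF_E = 16+5 = 21
ES_F = max(EF_B=16, EF_C=25, EF_D=23, EF_E=21) = 25; EF_F = 25+13 = 38
Expected project duration μ = 38 hours. Critical path: A → C → F.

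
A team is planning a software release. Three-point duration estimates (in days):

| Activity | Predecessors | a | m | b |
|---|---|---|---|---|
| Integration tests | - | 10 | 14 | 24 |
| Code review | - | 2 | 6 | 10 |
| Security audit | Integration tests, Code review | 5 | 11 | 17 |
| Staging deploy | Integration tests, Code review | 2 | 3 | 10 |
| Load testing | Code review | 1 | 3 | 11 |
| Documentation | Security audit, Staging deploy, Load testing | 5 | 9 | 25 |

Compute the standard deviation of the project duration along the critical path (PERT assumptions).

te_Integration tests = (10 + 4·14 + 24)/6 = 90/6 = 15; σ²_Integration tests = ((24−10)/6)² = 5.444
te_Code review = (2 + 4·6 + 10)/6 = 36/6 = 6; σ²_Code review = ((10−2)/6)² = 1.778
te_Security audit = (5 + 4·11 + 17)/6 = 66/6 = 11; σ²_Security audit = ((17−5)/6)² = 4.000
te_Staging deploy = (2 + 4·3 + 10)/6 = 24/6 = 4; σ²_Staging deploy = ((10−2)/6)² = 1.778
te_Load testing = (1 + 4·3 + 11)/6 = 24/6 = 4; σ²_Load testing = ((11−1)/6)² = 2.778
te_Documentation = (5 + 4·9 + 25)/6 = 66/6 = 11; σ²_Documentation = ((25−5)/6)² = 11.111

Forward pass:
ES_Integration tests = 0; EF_Integration tests = 15
ES_Code review = 0; EF_Code review = 6
ES_Security audit = max(EF_Integration tests=15, EF_Code review=6) = 15; EF_Security audit = 15+11 = 26
ES_Staging deploy = max(EF_Integration tests=15, EF_Code review=6) = 15; EF_Staging deploy = 15+4 = 19
ES_Load testing = 6; EF_Load testing = 6+4 = 10
ES_Documentation = max(EF_Security audit=26, EF_Staging deploy=19, EF_Load testing=10) = 26; EF_Documentation = 26+11 = 37
Expected project duration μ = 37 days. Critical path: Integration tests → Security audit → Documentation.

Variance along critical path = 5.444 + 4.000 + 11.111 = 20.556
σ = √20.556 = 4.534 days

4.53 days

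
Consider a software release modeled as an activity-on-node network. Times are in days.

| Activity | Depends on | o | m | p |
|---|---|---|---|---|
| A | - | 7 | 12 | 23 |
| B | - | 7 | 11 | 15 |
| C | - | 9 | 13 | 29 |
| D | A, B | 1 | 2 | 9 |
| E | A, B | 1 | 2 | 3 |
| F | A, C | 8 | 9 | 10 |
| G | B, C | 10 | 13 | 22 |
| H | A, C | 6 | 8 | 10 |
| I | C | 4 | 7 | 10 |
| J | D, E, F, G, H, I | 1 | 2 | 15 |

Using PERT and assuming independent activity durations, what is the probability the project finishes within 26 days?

0.061

te_A = (7 + 4·12 + 23)/6 = 78/6 = 13; σ²_A = ((23−7)/6)² = 7.111
te_B = (7 + 4·11 + 15)/6 = 66/6 = 11; σ²_B = ((15−7)/6)² = 1.778
te_C = (9 + 4·13 + 29)/6 = 90/6 = 15; σ²_C = ((29−9)/6)² = 11.111
te_D = (1 + 4·2 + 9)/6 = 18/6 = 3; σ²_D = ((9−1)/6)² = 1.778
te_E = (1 + 4·2 + 3)/6 = 12/6 = 2; σ²_E = ((3−1)/6)² = 0.111
te_F = (8 + 4·9 + 10)/6 = 54/6 = 9; σ²_F = ((10−8)/6)² = 0.111
te_G = (10 + 4·13 + 22)/6 = 84/6 = 14; σ²_G = ((22−10)/6)² = 4.000
te_H = (6 + 4·8 + 10)/6 = 48/6 = 8; σ²_H = ((10−6)/6)² = 0.444
te_I = (4 + 4·7 + 10)/6 = 42/6 = 7; σ²_I = ((10−4)/6)² = 1.000
te_J = (1 + 4·2 + 15)/6 = 24/6 = 4; σ²_J = ((15−1)/6)² = 5.444

Forward pass:
ES_A = 0; EF_A = 13
ES_B = 0; EF_B = 11
ES_C = 0; EF_C = 15
ES_D = max(EF_A=13, EF_B=11) = 13; EF_D = 13+3 = 16
ES_E = max(EF_A=13, EF_B=11) = 13; EF_E = 13+2 = 15
ES_F = max(EF_A=13, EF_C=15) = 15; EF_F = 15+9 = 24
ES_G = max(EF_B=11, EF_C=15) = 15; EF_G = 15+14 = 29
ES_H = max(EF_A=13, EF_C=15) = 15; EF_H = 15+8 = 23
ES_I = 15; EF_I = 15+7 = 22
ES_J = max(EF_D=16, EF_E=15, EF_F=24, EF_G=29, EF_H=23, EF_I=22) = 29; EF_J = 29+4 = 33
Expected project duration μ = 33 days. Critical path: C → G → J.

Variance along critical path = 11.111 + 4.000 + 5.444 = 20.556; σ = √20.556 = 4.534 days.
Z = (26 − 33) / 4.534 = -1.544
P(T ≤ 26) = Φ(-1.544) ≈ 0.061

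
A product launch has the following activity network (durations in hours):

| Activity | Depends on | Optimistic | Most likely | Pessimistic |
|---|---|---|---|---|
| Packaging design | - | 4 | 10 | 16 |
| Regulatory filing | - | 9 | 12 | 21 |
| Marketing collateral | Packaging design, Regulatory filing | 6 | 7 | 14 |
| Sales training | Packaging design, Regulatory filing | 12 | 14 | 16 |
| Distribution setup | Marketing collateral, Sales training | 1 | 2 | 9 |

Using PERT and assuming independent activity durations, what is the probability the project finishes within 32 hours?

0.789

te_Packaging design = (4 + 4·10 + 16)/6 = 60/6 = 10; σ²_Packaging design = ((16−4)/6)² = 4.000
te_Regulatory filing = (9 + 4·12 + 21)/6 = 78/6 = 13; σ²_Regulatory filing = ((21−9)/6)² = 4.000
te_Marketing collateral = (6 + 4·7 + 14)/6 = 48/6 = 8; σ²_Marketing collateral = ((14−6)/6)² = 1.778
te_Sales training = (12 + 4·14 + 16)/6 = 84/6 = 14; σ²_Sales training = ((16−12)/6)² = 0.444
te_Distribution setup = (1 + 4·2 + 9)/6 = 18/6 = 3; σ²_Distribution setup = ((9−1)/6)² = 1.778

Forward pass:
ES_Packaging design = 0; EF_Packaging design = 10
ES_Regulatory filing = 0; EF_Regulatory filing = 13
ES_Marketing collateral = max(EF_Packaging design=10, EF_Regulatory filing=13) = 13; EF_Marketing collateral = 13+8 = 21
ES_Sales training = max(EF_Packaging design=10, EF_Regulatory filing=13) = 13; EF_Sales training = 13+14 = 27
ES_Distribution setup = max(EF_Marketing collateral=21, EF_Sales training=27) = 27; EF_Distribution setup = 27+3 = 30
Expected project duration μ = 30 hours. Critical path: Regulatory filing → Sales training → Distribution setup.

Variance along critical path = 4.000 + 0.444 + 1.778 = 6.222; σ = √6.222 = 2.494 hours.
Z = (32 − 30) / 2.494 = 0.802
P(T ≤ 32) = Φ(0.802) ≈ 0.789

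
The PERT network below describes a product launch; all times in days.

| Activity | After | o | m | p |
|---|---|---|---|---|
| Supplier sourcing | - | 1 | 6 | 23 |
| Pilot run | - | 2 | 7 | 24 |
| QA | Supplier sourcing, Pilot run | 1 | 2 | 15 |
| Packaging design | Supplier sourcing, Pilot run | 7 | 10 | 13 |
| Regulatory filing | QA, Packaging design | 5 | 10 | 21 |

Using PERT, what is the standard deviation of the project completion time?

4.64 days

te_Supplier sourcing = (1 + 4·6 + 23)/6 = 48/6 = 8; σ²_Supplier sourcing = ((23−1)/6)² = 13.444
te_Pilot run = (2 + 4·7 + 24)/6 = 54/6 = 9; σ²_Pilot run = ((24−2)/6)² = 13.444
te_QA = (1 + 4·2 + 15)/6 = 24/6 = 4; σ²_QA = ((15−1)/6)² = 5.444
te_Packaging design = (7 + 4·10 + 13)/6 = 60/6 = 10; σ²_Packaging design = ((13−7)/6)² = 1.000
te_Regulatory filing = (5 + 4·10 + 21)/6 = 66/6 = 11; σ²_Regulatory filing = ((21−5)/6)² = 7.111

Forward pass:
ES_Supplier sourcing = 0; EF_Supplier sourcing = 8
ES_Pilot run = 0; EF_Pilot run = 9
ES_QA = max(EF_Supplier sourcing=8, EF_Pilot run=9) = 9; EF_QA = 9+4 = 13
ES_Packaging design = max(EF_Supplier sourcing=8, EF_Pilot run=9) = 9; EF_Packaging design = 9+10 = 19
ES_Regulatory filing = max(EF_QA=13, EF_Packaging design=19) = 19; EF_Regulatory filing = 19+11 = 30
Expected project duration μ = 30 days. Critical path: Pilot run → Packaging design → Regulatory filing.

Variance along critical path = 13.444 + 1.000 + 7.111 = 21.556
σ = √21.556 = 4.643 days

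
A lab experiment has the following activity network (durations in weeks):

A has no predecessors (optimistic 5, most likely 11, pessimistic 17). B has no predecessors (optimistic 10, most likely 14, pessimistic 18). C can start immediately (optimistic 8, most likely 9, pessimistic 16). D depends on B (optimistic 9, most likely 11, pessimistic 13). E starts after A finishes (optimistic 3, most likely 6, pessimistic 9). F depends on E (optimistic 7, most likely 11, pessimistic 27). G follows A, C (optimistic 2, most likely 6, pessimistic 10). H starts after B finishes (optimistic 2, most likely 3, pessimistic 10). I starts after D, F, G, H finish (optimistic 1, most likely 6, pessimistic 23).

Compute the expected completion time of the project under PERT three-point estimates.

te_A = (5 + 4·11 + 17)/6 = 66/6 = 11
te_B = (10 + 4·14 + 18)/6 = 84/6 = 14
te_C = (8 + 4·9 + 16)/6 = 60/6 = 10
te_D = (9 + 4·11 + 13)/6 = 66/6 = 11
te_E = (3 + 4·6 + 9)/6 = 36/6 = 6
te_F = (7 + 4·11 + 27)/6 = 78/6 = 13
te_G = (2 + 4·6 + 10)/6 = 36/6 = 6
te_H = (2 + 4·3 + 10)/6 = 24/6 = 4
te_I = (1 + 4·6 + 23)/6 = 48/6 = 8

Forward pass:
ES_A = 0; EF_A = 11
ES_B = 0; EF_B = 14
ES_C = 0; EF_C = 10
ES_D = 14; EF_D = 14+11 = 25
ES_E = 11; EF_E = 11+6 = 17
ES_F = 17; EF_F = 17+13 = 30
ES_G = max(EF_A=11, EF_C=10) = 11; EF_G = 11+6 = 17
ES_H = 14; EF_H = 14+4 = 18
ES_I = max(EF_D=25, EF_F=30, EF_G=17, EF_H=18) = 30; EF_I = 30+8 = 38
Expected project duration μ = 38 weeks. Critical path: A → E → F → I.

38 weeks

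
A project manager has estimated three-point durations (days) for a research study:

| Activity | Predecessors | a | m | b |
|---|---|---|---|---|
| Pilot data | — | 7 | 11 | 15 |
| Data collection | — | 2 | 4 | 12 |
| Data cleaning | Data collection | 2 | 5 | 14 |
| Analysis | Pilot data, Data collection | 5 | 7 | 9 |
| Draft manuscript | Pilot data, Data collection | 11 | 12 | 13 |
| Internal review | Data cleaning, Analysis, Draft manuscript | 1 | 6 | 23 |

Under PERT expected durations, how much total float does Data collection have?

te_Pilot data = (7 + 4·11 + 15)/6 = 66/6 = 11
te_Data collection = (2 + 4·4 + 12)/6 = 30/6 = 5
te_Data cleaning = (2 + 4·5 + 14)/6 = 36/6 = 6
te_Analysis = (5 + 4·7 + 9)/6 = 42/6 = 7
te_Draft manuscript = (11 + 4·12 + 13)/6 = 72/6 = 12
te_Internal review = (1 + 4·6 + 23)/6 = 48/6 = 8

Forward pass:
ES_Pilot data = 0; EF_Pilot data = 11
ES_Data collection = 0; EF_Data collection = 5
ES_Data cleaning = 5; EF_Data cleaning = 5+6 = 11
ES_Analysis = max(EF_Pilot data=11, EF_Data collection=5) = 11; EF_Analysis = 11+7 = 18
ES_Draft manuscript = max(EF_Pilot data=11, EF_Data collection=5) = 11; EF_Draft manuscript = 11+12 = 23
ES_Internal review = max(EF_Data cleaning=11, EF_Analysis=18, EF_Draft manuscript=23) = 23; EF_Internal review = 23+8 = 31
Expected project duration μ = 31 days. Critical path: Pilot data → Draft manuscript → Internal review.

Backward pass:
LF_Internal review = 31; LS_Internal review = 31−8 = 23
LF_Draft manuscript = LS_Internal review = 23; LS_Draft manuscript = 23−12 = 11
LF_Analysis = LS_Internal review = 23; LS_Analysis = 23−7 = 16
LF_Data cleaning = LS_Internal review = 23; LS_Data cleaning = 23−6 = 17
LF_Data collection = min(LS_Data cleaning=17, LS_Analysis=16, LS_Draft manuscript=11) = 11; LS_Data collection = 11−5 = 6
LF_Pilot data = min(LS_Analysis=16, LS_Draft manuscript=11) = 11; LS_Pilot data = 11−11 = 0
Slack_Data collection = LS_Data collection − ES_Data collection = 6 − 0 = 6

6 days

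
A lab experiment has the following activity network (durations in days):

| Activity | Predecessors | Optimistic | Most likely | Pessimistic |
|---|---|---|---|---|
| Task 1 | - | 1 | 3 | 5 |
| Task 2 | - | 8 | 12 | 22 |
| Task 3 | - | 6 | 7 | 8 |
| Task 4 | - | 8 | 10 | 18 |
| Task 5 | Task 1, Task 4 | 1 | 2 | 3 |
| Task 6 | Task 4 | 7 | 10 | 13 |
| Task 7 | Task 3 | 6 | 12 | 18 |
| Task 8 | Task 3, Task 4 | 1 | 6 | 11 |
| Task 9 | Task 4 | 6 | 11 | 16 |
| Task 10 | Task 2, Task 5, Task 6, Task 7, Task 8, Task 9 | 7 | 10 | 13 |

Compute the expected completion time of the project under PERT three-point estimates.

32 days

te_Task 1 = (1 + 4·3 + 5)/6 = 18/6 = 3
te_Task 2 = (8 + 4·12 + 22)/6 = 78/6 = 13
te_Task 3 = (6 + 4·7 + 8)/6 = 42/6 = 7
te_Task 4 = (8 + 4·10 + 18)/6 = 66/6 = 11
te_Task 5 = (1 + 4·2 + 3)/6 = 12/6 = 2
te_Task 6 = (7 + 4·10 + 13)/6 = 60/6 = 10
te_Task 7 = (6 + 4·12 + 18)/6 = 72/6 = 12
te_Task 8 = (1 + 4·6 + 11)/6 = 36/6 = 6
te_Task 9 = (6 + 4·11 + 16)/6 = 66/6 = 11
te_Task 10 = (7 + 4·10 + 13)/6 = 60/6 = 10

Forward pass:
ES_Task 1 = 0; EF_Task 1 = 3
ES_Task 2 = 0; EF_Task 2 = 13
ES_Task 3 = 0; EF_Task 3 = 7
ES_Task 4 = 0; EF_Task 4 = 11
ES_Task 5 = max(EF_Task 1=3, EF_Task 4=11) = 11; EF_Task 5 = 11+2 = 13
ES_Task 6 = 11; EF_Task 6 = 11+10 = 21
ES_Task 7 = 7; EF_Task 7 = 7+12 = 19
ES_Task 8 = max(EF_Task 3=7, EF_Task 4=11) = 11; EF_Task 8 = 11+6 = 17
ES_Task 9 = 11; EF_Task 9 = 11+11 = 22
ES_Task 10 = max(EF_Task 2=13, EF_Task 5=13, EF_Task 6=21, EF_Task 7=19, EF_Task 8=17, EF_Task 9=22) = 22; EF_Task 10 = 22+10 = 32
Expected project duration μ = 32 days. Critical path: Task 4 → Task 9 → Task 10.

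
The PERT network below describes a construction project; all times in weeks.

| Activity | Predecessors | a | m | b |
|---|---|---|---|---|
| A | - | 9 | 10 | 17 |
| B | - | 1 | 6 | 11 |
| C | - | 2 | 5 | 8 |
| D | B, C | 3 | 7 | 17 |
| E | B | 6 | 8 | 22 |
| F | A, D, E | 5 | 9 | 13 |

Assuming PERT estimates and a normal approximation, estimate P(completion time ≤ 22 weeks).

te_A = (9 + 4·10 + 17)/6 = 66/6 = 11; σ²_A = ((17−9)/6)² = 1.778
te_B = (1 + 4·6 + 11)/6 = 36/6 = 6; σ²_B = ((11−1)/6)² = 2.778
te_C = (2 + 4·5 + 8)/6 = 30/6 = 5; σ²_C = ((8−2)/6)² = 1.000
te_D = (3 + 4·7 + 17)/6 = 48/6 = 8; σ²_D = ((17−3)/6)² = 5.444
te_E = (6 + 4·8 + 22)/6 = 60/6 = 10; σ²_E = ((22−6)/6)² = 7.111
te_F = (5 + 4·9 + 13)/6 = 54/6 = 9; σ²_F = ((13−5)/6)² = 1.778

Forward pass:
ES_A = 0; EF_A = 11
ES_B = 0; EF_B = 6
ES_C = 0; EF_C = 5
ES_D = max(EF_B=6, EF_C=5) = 6; EF_D = 6+8 = 14
ES_E = 6; EF_E = 6+10 = 16
ES_F = max(EF_A=11, EF_D=14, EF_E=16) = 16; EF_F = 16+9 = 25
Expected project duration μ = 25 weeks. Critical path: B → E → F.

Variance along critical path = 2.778 + 7.111 + 1.778 = 11.667; σ = √11.667 = 3.416 weeks.
Z = (22 − 25) / 3.416 = -0.878
P(T ≤ 22) = Φ(-0.878) ≈ 0.190

0.190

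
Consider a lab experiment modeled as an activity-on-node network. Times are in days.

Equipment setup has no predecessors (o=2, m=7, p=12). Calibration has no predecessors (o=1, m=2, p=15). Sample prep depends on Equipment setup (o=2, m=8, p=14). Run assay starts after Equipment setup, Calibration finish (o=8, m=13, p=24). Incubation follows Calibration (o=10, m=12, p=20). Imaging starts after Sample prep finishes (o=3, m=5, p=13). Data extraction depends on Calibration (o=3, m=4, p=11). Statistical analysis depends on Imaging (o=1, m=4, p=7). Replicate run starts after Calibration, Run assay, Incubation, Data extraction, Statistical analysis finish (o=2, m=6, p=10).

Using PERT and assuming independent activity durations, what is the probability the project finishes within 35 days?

te_Equipment setup = (2 + 4·7 + 12)/6 = 42/6 = 7; σ²_Equipment setup = ((12−2)/6)² = 2.778
te_Calibration = (1 + 4·2 + 15)/6 = 24/6 = 4; σ²_Calibration = ((15−1)/6)² = 5.444
te_Sample prep = (2 + 4·8 + 14)/6 = 48/6 = 8; σ²_Sample prep = ((14−2)/6)² = 4.000
te_Run assay = (8 + 4·13 + 24)/6 = 84/6 = 14; σ²_Run assay = ((24−8)/6)² = 7.111
te_Incubation = (10 + 4·12 + 20)/6 = 78/6 = 13; σ²_Incubation = ((20−10)/6)² = 2.778
te_Imaging = (3 + 4·5 + 13)/6 = 36/6 = 6; σ²_Imaging = ((13−3)/6)² = 2.778
te_Data extraction = (3 + 4·4 + 11)/6 = 30/6 = 5; σ²_Data extraction = ((11−3)/6)² = 1.778
te_Statistical analysis = (1 + 4·4 + 7)/6 = 24/6 = 4; σ²_Statistical analysis = ((7−1)/6)² = 1.000
te_Replicate run = (2 + 4·6 + 10)/6 = 36/6 = 6; σ²_Replicate run = ((10−2)/6)² = 1.778

Forward pass:
ES_Equipment setup = 0; EF_Equipment setup = 7
ES_Calibration = 0; EF_Calibration = 4
ES_Sample prep = 7; EF_Sample prep = 7+8 = 15
ES_Run assay = max(EF_Equipment setup=7, EF_Calibration=4) = 7; EF_Run assay = 7+14 = 21
ES_Incubation = 4; EF_Incubation = 4+13 = 17
ES_Imaging = 15; EF_Imaging = 15+6 = 21
ES_Data extraction = 4; EF_Data extraction = 4+5 = 9
ES_Statistical analysis = 21; EF_Statistical analysis = 21+4 = 25
ES_Replicate run = max(EF_Calibration=4, EF_Run assay=21, EF_Incubation=17, EF_Data extraction=9, EF_Statistical analysis=25) = 25; EF_Replicate run = 25+6 = 31
Expected project duration μ = 31 days. Critical path: Equipment setup → Sample prep → Imaging → Statistical analysis → Replicate run.

Variance along critical path = 2.778 + 4.000 + 2.778 + 1.000 + 1.778 = 12.333; σ = √12.333 = 3.512 days.
Z = (35 − 31) / 3.512 = 1.139
P(T ≤ 35) = Φ(1.139) ≈ 0.873

0.873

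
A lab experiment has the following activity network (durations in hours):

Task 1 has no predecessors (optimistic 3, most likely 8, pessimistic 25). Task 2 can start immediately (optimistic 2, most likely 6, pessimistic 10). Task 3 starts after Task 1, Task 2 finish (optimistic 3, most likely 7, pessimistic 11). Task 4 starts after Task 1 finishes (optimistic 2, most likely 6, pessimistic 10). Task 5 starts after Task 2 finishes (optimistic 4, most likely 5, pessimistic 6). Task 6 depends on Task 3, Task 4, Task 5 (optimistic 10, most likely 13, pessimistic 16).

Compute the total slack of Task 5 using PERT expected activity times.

te_Task 1 = (3 + 4·8 + 25)/6 = 60/6 = 10
te_Task 2 = (2 + 4·6 + 10)/6 = 36/6 = 6
te_Task 3 = (3 + 4·7 + 11)/6 = 42/6 = 7
te_Task 4 = (2 + 4·6 + 10)/6 = 36/6 = 6
te_Task 5 = (4 + 4·5 + 6)/6 = 30/6 = 5
te_Task 6 = (10 + 4·13 + 16)/6 = 78/6 = 13

Forward pass:
ES_Task 1 = 0; EF_Task 1 = 10
ES_Task 2 = 0; EF_Task 2 = 6
ES_Task 3 = max(EF_Task 1=10, EF_Task 2=6) = 10; EF_Task 3 = 10+7 = 17
ES_Task 4 = 10; EF_Task 4 = 10+6 = 16
ES_Task 5 = 6; EF_Task 5 = 6+5 = 11
ES_Task 6 = max(EF_Task 3=17, EF_Task 4=16, EF_Task 5=11) = 17; EF_Task 6 = 17+13 = 30
Expected project duration μ = 30 hours. Critical path: Task 1 → Task 3 → Task 6.

Backward pass:
LF_Task 6 = 30; LS_Task 6 = 30−13 = 17
LF_Task 5 = LS_Task 6 = 17; LS_Task 5 = 17−5 = 12
LF_Task 4 = LS_Task 6 = 17; LS_Task 4 = 17−6 = 11
LF_Task 3 = LS_Task 6 = 17; LS_Task 3 = 17−7 = 10
LF_Task 2 = min(LS_Task 3=10, LS_Task 5=12) = 10; LS_Task 2 = 10−6 = 4
LF_Task 1 = min(LS_Task 3=10, LS_Task 4=11) = 10; LS_Task 1 = 10−10 = 0
Slack_Task 5 = LS_Task 5 − ES_Task 5 = 12 − 6 = 6

6 hours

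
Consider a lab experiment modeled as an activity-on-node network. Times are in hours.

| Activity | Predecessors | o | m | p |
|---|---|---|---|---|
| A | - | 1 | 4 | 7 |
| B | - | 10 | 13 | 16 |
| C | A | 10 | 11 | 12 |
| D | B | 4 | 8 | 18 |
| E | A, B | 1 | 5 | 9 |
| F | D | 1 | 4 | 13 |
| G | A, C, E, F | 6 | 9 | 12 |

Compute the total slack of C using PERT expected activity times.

12 hours

te_A = (1 + 4·4 + 7)/6 = 24/6 = 4
te_B = (10 + 4·13 + 16)/6 = 78/6 = 13
te_C = (10 + 4·11 + 12)/6 = 66/6 = 11
te_D = (4 + 4·8 + 18)/6 = 54/6 = 9
te_E = (1 + 4·5 + 9)/6 = 30/6 = 5
te_F = (1 + 4·4 + 13)/6 = 30/6 = 5
te_G = (6 + 4·9 + 12)/6 = 54/6 = 9

Forward pass:
ES_A = 0; EF_A = 4
ES_B = 0; EF_B = 13
ES_C = 4; EF_C = 4+11 = 15
ES_D = 13; EF_D = 13+9 = 22
ES_E = max(EF_A=4, EF_B=13) = 13; EF_E = 13+5 = 18
ES_F = 22; EF_F = 22+5 = 27
ES_G = max(EF_A=4, EF_C=15, EF_E=18, EF_F=27) = 27; EF_G = 27+9 = 36
Expected project duration μ = 36 hours. Critical path: B → D → F → G.

Backward pass:
LF_G = 36; LS_G = 36−9 = 27
LF_F = LS_G = 27; LS_F = 27−5 = 22
LF_E = LS_G = 27; LS_E = 27−5 = 22
LF_D = LS_F = 22; LS_D = 22−9 = 13
LF_C = LS_G = 27; LS_C = 27−11 = 16
LF_B = min(LS_D=13, LS_E=22) = 13; LS_B = 13−13 = 0
LF_A = min(LS_C=16, LS_E=22, LS_G=27) = 16; LS_A = 16−4 = 12
Slack_C = LS_C − ES_C = 16 − 4 = 12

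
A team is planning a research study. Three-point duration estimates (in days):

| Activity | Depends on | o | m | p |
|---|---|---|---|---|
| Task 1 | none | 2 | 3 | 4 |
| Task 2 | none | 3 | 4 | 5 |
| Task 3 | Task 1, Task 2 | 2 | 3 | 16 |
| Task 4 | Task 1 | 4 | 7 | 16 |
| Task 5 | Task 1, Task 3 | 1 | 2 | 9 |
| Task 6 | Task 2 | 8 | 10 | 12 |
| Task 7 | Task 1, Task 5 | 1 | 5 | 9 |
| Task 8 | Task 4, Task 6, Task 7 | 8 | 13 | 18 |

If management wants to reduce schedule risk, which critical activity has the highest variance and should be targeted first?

te_Task 1 = (2 + 4·3 + 4)/6 = 18/6 = 3; σ²_Task 1 = ((4−2)/6)² = 0.111
te_Task 2 = (3 + 4·4 + 5)/6 = 24/6 = 4; σ²_Task 2 = ((5−3)/6)² = 0.111
te_Task 3 = (2 + 4·3 + 16)/6 = 30/6 = 5; σ²_Task 3 = ((16−2)/6)² = 5.444
te_Task 4 = (4 + 4·7 + 16)/6 = 48/6 = 8; σ²_Task 4 = ((16−4)/6)² = 4.000
te_Task 5 = (1 + 4·2 + 9)/6 = 18/6 = 3; σ²_Task 5 = ((9−1)/6)² = 1.778
te_Task 6 = (8 + 4·10 + 12)/6 = 60/6 = 10; σ²_Task 6 = ((12−8)/6)² = 0.444
te_Task 7 = (1 + 4·5 + 9)/6 = 30/6 = 5; σ²_Task 7 = ((9−1)/6)² = 1.778
te_Task 8 = (8 + 4·13 + 18)/6 = 78/6 = 13; σ²_Task 8 = ((18−8)/6)² = 2.778

Forward pass:
ES_Task 1 = 0; EF_Task 1 = 3
ES_Task 2 = 0; EF_Task 2 = 4
ES_Task 3 = max(EF_Task 1=3, EF_Task 2=4) = 4; EF_Task 3 = 4+5 = 9
ES_Task 4 = 3; EF_Task 4 = 3+8 = 11
ES_Task 5 = max(EF_Task 1=3, EF_Task 3=9) = 9; EF_Task 5 = 9+3 = 12
ES_Task 6 = 4; EF_Task 6 = 4+10 = 14
ES_Task 7 = max(EF_Task 1=3, EF_Task 5=12) = 12; EF_Task 7 = 12+5 = 17
ES_Task 8 = max(EF_Task 4=11, EF_Task 6=14, EF_Task 7=17) = 17; EF_Task 8 = 17+13 = 30
Expected project duration μ = 30 days. Critical path: Task 2 → Task 3 → Task 5 → Task 7 → Task 8.

Variances on critical path: σ²_Task 2=0.111, σ²_Task 3=5.444, σ²_Task 5=1.778, σ²_Task 7=1.778, σ²_Task 8=2.778.
Largest is σ²_Task 3 = 5.444.

Task 3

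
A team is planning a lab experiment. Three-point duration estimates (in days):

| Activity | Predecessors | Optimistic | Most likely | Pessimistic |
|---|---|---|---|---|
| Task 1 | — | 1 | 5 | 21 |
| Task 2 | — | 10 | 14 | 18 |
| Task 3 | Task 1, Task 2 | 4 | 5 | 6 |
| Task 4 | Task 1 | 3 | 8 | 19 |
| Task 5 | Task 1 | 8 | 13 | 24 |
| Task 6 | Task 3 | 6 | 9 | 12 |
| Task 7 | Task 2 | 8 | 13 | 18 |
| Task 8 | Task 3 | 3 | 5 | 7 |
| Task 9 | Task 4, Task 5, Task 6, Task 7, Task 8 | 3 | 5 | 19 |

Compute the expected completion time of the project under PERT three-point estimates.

te_Task 1 = (1 + 4·5 + 21)/6 = 42/6 = 7
te_Task 2 = (10 + 4·14 + 18)/6 = 84/6 = 14
te_Task 3 = (4 + 4·5 + 6)/6 = 30/6 = 5
te_Task 4 = (3 + 4·8 + 19)/6 = 54/6 = 9
te_Task 5 = (8 + 4·13 + 24)/6 = 84/6 = 14
te_Task 6 = (6 + 4·9 + 12)/6 = 54/6 = 9
te_Task 7 = (8 + 4·13 + 18)/6 = 78/6 = 13
te_Task 8 = (3 + 4·5 + 7)/6 = 30/6 = 5
te_Task 9 = (3 + 4·5 + 19)/6 = 42/6 = 7

Forward pass:
ES_Task 1 = 0; EF_Task 1 = 7
ES_Task 2 = 0; EF_Task 2 = 14
ES_Task 3 = max(EF_Task 1=7, EF_Task 2=14) = 14; EF_Task 3 = 14+5 = 19
ES_Task 4 = 7; EF_Task 4 = 7+9 = 16
ES_Task 5 = 7; EF_Task 5 = 7+14 = 21
ES_Task 6 = 19; EF_Task 6 = 19+9 = 28
ES_Task 7 = 14; EF_Task 7 = 14+13 = 27
ES_Task 8 = 19; EF_Task 8 = 19+5 = 24
ES_Task 9 = max(EF_Task 4=16, EF_Task 5=21, EF_Task 6=28, EF_Task 7=27, EF_Task 8=24) = 28; EF_Task 9 = 28+7 = 35
Expected project duration μ = 35 days. Critical path: Task 2 → Task 3 → Task 6 → Task 9.

35 days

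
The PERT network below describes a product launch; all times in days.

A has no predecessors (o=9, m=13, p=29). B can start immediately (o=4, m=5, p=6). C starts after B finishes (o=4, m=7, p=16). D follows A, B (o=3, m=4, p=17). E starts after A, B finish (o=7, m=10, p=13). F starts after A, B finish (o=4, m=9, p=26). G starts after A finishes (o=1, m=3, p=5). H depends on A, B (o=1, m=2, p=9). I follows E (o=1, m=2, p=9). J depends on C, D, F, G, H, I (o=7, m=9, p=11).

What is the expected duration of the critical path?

37 days

te_A = (9 + 4·13 + 29)/6 = 90/6 = 15
te_B = (4 + 4·5 + 6)/6 = 30/6 = 5
te_C = (4 + 4·7 + 16)/6 = 48/6 = 8
te_D = (3 + 4·4 + 17)/6 = 36/6 = 6
te_E = (7 + 4·10 + 13)/6 = 60/6 = 10
te_F = (4 + 4·9 + 26)/6 = 66/6 = 11
te_G = (1 + 4·3 + 5)/6 = 18/6 = 3
te_H = (1 + 4·2 + 9)/6 = 18/6 = 3
te_I = (1 + 4·2 + 9)/6 = 18/6 = 3
te_J = (7 + 4·9 + 11)/6 = 54/6 = 9

Forward pass:
ES_A = 0; EF_A = 15
ES_B = 0; EF_B = 5
ES_C = 5; EF_C = 5+8 = 13
ES_D = max(EF_A=15, EF_B=5) = 15; EF_D = 15+6 = 21
ES_E = max(EF_A=15, EF_B=5) = 15; EF_E = 15+10 = 25
ES_F = max(EF_A=15, EF_B=5) = 15; EF_F = 15+11 = 26
ES_G = 15; EF_G = 15+3 = 18
ES_H = max(EF_A=15, EF_B=5) = 15; EF_H = 15+3 = 18
ES_I = 25; EF_I = 25+3 = 28
ES_J = max(EF_C=13, EF_D=21, EF_F=26, EF_G=18, EF_H=18, EF_I=28) = 28; EF_J = 28+9 = 37
Expected project duration μ = 37 days. Critical path: A → E → I → J.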